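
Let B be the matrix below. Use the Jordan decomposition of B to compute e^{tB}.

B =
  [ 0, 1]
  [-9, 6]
e^{tB} =
  [-3*t*exp(3*t) + exp(3*t), t*exp(3*t)]
  [-9*t*exp(3*t), 3*t*exp(3*t) + exp(3*t)]

Strategy: write B = P · J · P⁻¹ where J is a Jordan canonical form, so e^{tB} = P · e^{tJ} · P⁻¹, and e^{tJ} can be computed block-by-block.

B has Jordan form
J =
  [3, 1]
  [0, 3]
(up to reordering of blocks).

Per-block formulas:
  For a 2×2 Jordan block J_2(3): exp(t · J_2(3)) = e^(3t)·(I + t·N), where N is the 2×2 nilpotent shift.

After assembling e^{tJ} and conjugating by P, we get:

e^{tB} =
  [-3*t*exp(3*t) + exp(3*t), t*exp(3*t)]
  [-9*t*exp(3*t), 3*t*exp(3*t) + exp(3*t)]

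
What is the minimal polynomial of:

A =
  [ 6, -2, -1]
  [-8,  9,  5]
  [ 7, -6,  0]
x^3 - 15*x^2 + 75*x - 125

The characteristic polynomial is χ_A(x) = (x - 5)^3, so the eigenvalues are known. The minimal polynomial is
  m_A(x) = Π_λ (x − λ)^{k_λ}
where k_λ is the size of the *largest* Jordan block for λ (equivalently, the smallest k with (A − λI)^k v = 0 for every generalised eigenvector v of λ).

  λ = 5: largest Jordan block has size 3, contributing (x − 5)^3

So m_A(x) = (x - 5)^3 = x^3 - 15*x^2 + 75*x - 125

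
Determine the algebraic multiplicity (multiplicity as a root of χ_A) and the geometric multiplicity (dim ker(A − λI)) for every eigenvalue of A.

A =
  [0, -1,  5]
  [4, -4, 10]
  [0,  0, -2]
λ = -2: alg = 3, geom = 2

Step 1 — factor the characteristic polynomial to read off the algebraic multiplicities:
  χ_A(x) = (x + 2)^3

Step 2 — compute geometric multiplicities via the rank-nullity identity g(λ) = n − rank(A − λI):
  rank(A − (-2)·I) = 1, so dim ker(A − (-2)·I) = n − 1 = 2

Summary:
  λ = -2: algebraic multiplicity = 3, geometric multiplicity = 2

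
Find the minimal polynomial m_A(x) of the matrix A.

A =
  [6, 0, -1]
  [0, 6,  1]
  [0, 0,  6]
x^2 - 12*x + 36

The characteristic polynomial is χ_A(x) = (x - 6)^3, so the eigenvalues are known. The minimal polynomial is
  m_A(x) = Π_λ (x − λ)^{k_λ}
where k_λ is the size of the *largest* Jordan block for λ (equivalently, the smallest k with (A − λI)^k v = 0 for every generalised eigenvector v of λ).

  λ = 6: largest Jordan block has size 2, contributing (x − 6)^2

So m_A(x) = (x - 6)^2 = x^2 - 12*x + 36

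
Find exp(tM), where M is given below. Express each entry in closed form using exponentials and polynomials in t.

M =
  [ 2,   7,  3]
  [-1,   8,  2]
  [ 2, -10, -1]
e^{tM} =
  [-t*exp(3*t) + exp(3*t), -t^2*exp(3*t) + 7*t*exp(3*t), -t^2*exp(3*t)/2 + 3*t*exp(3*t)]
  [-t*exp(3*t), -t^2*exp(3*t) + 5*t*exp(3*t) + exp(3*t), -t^2*exp(3*t)/2 + 2*t*exp(3*t)]
  [2*t*exp(3*t), 2*t^2*exp(3*t) - 10*t*exp(3*t), t^2*exp(3*t) - 4*t*exp(3*t) + exp(3*t)]

Strategy: write M = P · J · P⁻¹ where J is a Jordan canonical form, so e^{tM} = P · e^{tJ} · P⁻¹, and e^{tJ} can be computed block-by-block.

M has Jordan form
J =
  [3, 1, 0]
  [0, 3, 1]
  [0, 0, 3]
(up to reordering of blocks).

Per-block formulas:
  For a 3×3 Jordan block J_3(3): exp(t · J_3(3)) = e^(3t)·(I + t·N + (t^2/2)·N^2), where N is the 3×3 nilpotent shift.

After assembling e^{tJ} and conjugating by P, we get:

e^{tM} =
  [-t*exp(3*t) + exp(3*t), -t^2*exp(3*t) + 7*t*exp(3*t), -t^2*exp(3*t)/2 + 3*t*exp(3*t)]
  [-t*exp(3*t), -t^2*exp(3*t) + 5*t*exp(3*t) + exp(3*t), -t^2*exp(3*t)/2 + 2*t*exp(3*t)]
  [2*t*exp(3*t), 2*t^2*exp(3*t) - 10*t*exp(3*t), t^2*exp(3*t) - 4*t*exp(3*t) + exp(3*t)]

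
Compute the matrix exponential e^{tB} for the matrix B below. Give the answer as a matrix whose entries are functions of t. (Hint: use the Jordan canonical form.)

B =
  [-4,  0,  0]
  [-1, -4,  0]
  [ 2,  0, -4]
e^{tB} =
  [exp(-4*t), 0, 0]
  [-t*exp(-4*t), exp(-4*t), 0]
  [2*t*exp(-4*t), 0, exp(-4*t)]

Strategy: write B = P · J · P⁻¹ where J is a Jordan canonical form, so e^{tB} = P · e^{tJ} · P⁻¹, and e^{tJ} can be computed block-by-block.

B has Jordan form
J =
  [-4,  1,  0]
  [ 0, -4,  0]
  [ 0,  0, -4]
(up to reordering of blocks).

Per-block formulas:
  For a 2×2 Jordan block J_2(-4): exp(t · J_2(-4)) = e^(-4t)·(I + t·N), where N is the 2×2 nilpotent shift.
  For a 1×1 block at λ = -4: exp(t · [-4]) = [e^(-4t)].

After assembling e^{tJ} and conjugating by P, we get:

e^{tB} =
  [exp(-4*t), 0, 0]
  [-t*exp(-4*t), exp(-4*t), 0]
  [2*t*exp(-4*t), 0, exp(-4*t)]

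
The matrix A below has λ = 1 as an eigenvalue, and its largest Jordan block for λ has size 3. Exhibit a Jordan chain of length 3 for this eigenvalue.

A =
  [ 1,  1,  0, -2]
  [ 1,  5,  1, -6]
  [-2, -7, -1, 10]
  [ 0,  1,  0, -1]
A Jordan chain for λ = 1 of length 3:
v_1 = (1, 2, -3, 1)ᵀ
v_2 = (0, 1, -2, 0)ᵀ
v_3 = (1, 0, 0, 0)ᵀ

Let N = A − (1)·I. We want v_3 with N^3 v_3 = 0 but N^2 v_3 ≠ 0; then v_{j-1} := N · v_j for j = 3, …, 2.

Pick v_3 = (1, 0, 0, 0)ᵀ.
Then v_2 = N · v_3 = (0, 1, -2, 0)ᵀ.
Then v_1 = N · v_2 = (1, 2, -3, 1)ᵀ.

Sanity check: (A − (1)·I) v_1 = (0, 0, 0, 0)ᵀ = 0. ✓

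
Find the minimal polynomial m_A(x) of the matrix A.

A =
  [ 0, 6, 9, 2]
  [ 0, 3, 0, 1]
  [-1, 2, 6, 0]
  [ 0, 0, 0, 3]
x^2 - 6*x + 9

The characteristic polynomial is χ_A(x) = (x - 3)^4, so the eigenvalues are known. The minimal polynomial is
  m_A(x) = Π_λ (x − λ)^{k_λ}
where k_λ is the size of the *largest* Jordan block for λ (equivalently, the smallest k with (A − λI)^k v = 0 for every generalised eigenvector v of λ).

  λ = 3: largest Jordan block has size 2, contributing (x − 3)^2

So m_A(x) = (x - 3)^2 = x^2 - 6*x + 9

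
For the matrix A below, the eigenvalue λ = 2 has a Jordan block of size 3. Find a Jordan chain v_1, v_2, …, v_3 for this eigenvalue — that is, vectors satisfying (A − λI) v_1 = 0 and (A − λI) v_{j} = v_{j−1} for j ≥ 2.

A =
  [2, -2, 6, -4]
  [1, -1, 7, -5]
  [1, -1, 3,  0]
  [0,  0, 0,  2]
A Jordan chain for λ = 2 of length 3:
v_1 = (-2, -3, -1, 0)ᵀ
v_2 = (4, 7, 2, 0)ᵀ
v_3 = (2, 0, 0, -1)ᵀ

Let N = A − (2)·I. We want v_3 with N^3 v_3 = 0 but N^2 v_3 ≠ 0; then v_{j-1} := N · v_j for j = 3, …, 2.

Pick v_3 = (2, 0, 0, -1)ᵀ.
Then v_2 = N · v_3 = (4, 7, 2, 0)ᵀ.
Then v_1 = N · v_2 = (-2, -3, -1, 0)ᵀ.

Sanity check: (A − (2)·I) v_1 = (0, 0, 0, 0)ᵀ = 0. ✓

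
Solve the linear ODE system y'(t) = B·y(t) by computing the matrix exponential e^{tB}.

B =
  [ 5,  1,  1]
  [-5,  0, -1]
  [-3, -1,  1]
e^{tB} =
  [t^2*exp(2*t)/2 + 3*t*exp(2*t) + exp(2*t), t*exp(2*t), t^2*exp(2*t)/2 + t*exp(2*t)]
  [-t^2*exp(2*t) - 5*t*exp(2*t), -2*t*exp(2*t) + exp(2*t), -t^2*exp(2*t) - t*exp(2*t)]
  [-t^2*exp(2*t)/2 - 3*t*exp(2*t), -t*exp(2*t), -t^2*exp(2*t)/2 - t*exp(2*t) + exp(2*t)]

Strategy: write B = P · J · P⁻¹ where J is a Jordan canonical form, so e^{tB} = P · e^{tJ} · P⁻¹, and e^{tJ} can be computed block-by-block.

B has Jordan form
J =
  [2, 1, 0]
  [0, 2, 1]
  [0, 0, 2]
(up to reordering of blocks).

Per-block formulas:
  For a 3×3 Jordan block J_3(2): exp(t · J_3(2)) = e^(2t)·(I + t·N + (t^2/2)·N^2), where N is the 3×3 nilpotent shift.

After assembling e^{tJ} and conjugating by P, we get:

e^{tB} =
  [t^2*exp(2*t)/2 + 3*t*exp(2*t) + exp(2*t), t*exp(2*t), t^2*exp(2*t)/2 + t*exp(2*t)]
  [-t^2*exp(2*t) - 5*t*exp(2*t), -2*t*exp(2*t) + exp(2*t), -t^2*exp(2*t) - t*exp(2*t)]
  [-t^2*exp(2*t)/2 - 3*t*exp(2*t), -t*exp(2*t), -t^2*exp(2*t)/2 - t*exp(2*t) + exp(2*t)]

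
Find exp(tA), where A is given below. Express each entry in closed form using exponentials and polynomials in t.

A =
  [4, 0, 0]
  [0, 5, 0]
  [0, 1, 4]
e^{tA} =
  [exp(4*t), 0, 0]
  [0, exp(5*t), 0]
  [0, exp(5*t) - exp(4*t), exp(4*t)]

Strategy: write A = P · J · P⁻¹ where J is a Jordan canonical form, so e^{tA} = P · e^{tJ} · P⁻¹, and e^{tJ} can be computed block-by-block.

A has Jordan form
J =
  [4, 0, 0]
  [0, 4, 0]
  [0, 0, 5]
(up to reordering of blocks).

Per-block formulas:
  For a 1×1 block at λ = 4: exp(t · [4]) = [e^(4t)].
  For a 1×1 block at λ = 5: exp(t · [5]) = [e^(5t)].

After assembling e^{tJ} and conjugating by P, we get:

e^{tA} =
  [exp(4*t), 0, 0]
  [0, exp(5*t), 0]
  [0, exp(5*t) - exp(4*t), exp(4*t)]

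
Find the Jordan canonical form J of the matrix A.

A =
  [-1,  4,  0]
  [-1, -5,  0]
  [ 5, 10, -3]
J_2(-3) ⊕ J_1(-3)

The characteristic polynomial is
  det(x·I − A) = x^3 + 9*x^2 + 27*x + 27 = (x + 3)^3

Eigenvalues and multiplicities (the geometric multiplicity of λ is n − rank(A − λI), which equals the number of Jordan blocks for λ):
  λ = -3: algebraic multiplicity = 3, geometric multiplicity = 2

Determining the block sizes for each eigenvalue:
  λ = -3: 2 blocks summing to 3 forces exactly one block of size 2 and the rest size 1 → block sizes [2, 1]

Assembling the blocks gives a Jordan form
J =
  [-3,  1,  0]
  [ 0, -3,  0]
  [ 0,  0, -3]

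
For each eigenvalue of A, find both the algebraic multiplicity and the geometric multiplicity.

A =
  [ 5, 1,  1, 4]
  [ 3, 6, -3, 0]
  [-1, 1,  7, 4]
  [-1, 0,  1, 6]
λ = 6: alg = 4, geom = 2

Step 1 — factor the characteristic polynomial to read off the algebraic multiplicities:
  χ_A(x) = (x - 6)^4

Step 2 — compute geometric multiplicities via the rank-nullity identity g(λ) = n − rank(A − λI):
  rank(A − (6)·I) = 2, so dim ker(A − (6)·I) = n − 2 = 2

Summary:
  λ = 6: algebraic multiplicity = 4, geometric multiplicity = 2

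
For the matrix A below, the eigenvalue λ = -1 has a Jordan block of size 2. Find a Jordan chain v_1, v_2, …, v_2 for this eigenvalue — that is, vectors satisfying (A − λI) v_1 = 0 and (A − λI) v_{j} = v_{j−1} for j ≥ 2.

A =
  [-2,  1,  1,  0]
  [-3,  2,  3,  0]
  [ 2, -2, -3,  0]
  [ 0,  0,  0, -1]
A Jordan chain for λ = -1 of length 2:
v_1 = (-1, -3, 2, 0)ᵀ
v_2 = (1, 0, 0, 0)ᵀ

Let N = A − (-1)·I. We want v_2 with N^2 v_2 = 0 but N^1 v_2 ≠ 0; then v_{j-1} := N · v_j for j = 2, …, 2.

Pick v_2 = (1, 0, 0, 0)ᵀ.
Then v_1 = N · v_2 = (-1, -3, 2, 0)ᵀ.

Sanity check: (A − (-1)·I) v_1 = (0, 0, 0, 0)ᵀ = 0. ✓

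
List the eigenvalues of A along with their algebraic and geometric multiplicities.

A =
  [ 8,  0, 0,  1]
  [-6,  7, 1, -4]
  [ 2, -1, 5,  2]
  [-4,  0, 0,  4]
λ = 6: alg = 4, geom = 2

Step 1 — factor the characteristic polynomial to read off the algebraic multiplicities:
  χ_A(x) = (x - 6)^4

Step 2 — compute geometric multiplicities via the rank-nullity identity g(λ) = n − rank(A − λI):
  rank(A − (6)·I) = 2, so dim ker(A − (6)·I) = n − 2 = 2

Summary:
  λ = 6: algebraic multiplicity = 4, geometric multiplicity = 2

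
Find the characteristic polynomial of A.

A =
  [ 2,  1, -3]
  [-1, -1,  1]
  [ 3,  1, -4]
x^3 + 3*x^2 + 3*x + 1

Expanding det(x·I − A) (e.g. by cofactor expansion or by noting that A is similar to its Jordan form J, which has the same characteristic polynomial as A) gives
  χ_A(x) = x^3 + 3*x^2 + 3*x + 1
which factors as (x + 1)^3. The eigenvalues (with algebraic multiplicities) are λ = -1 with multiplicity 3.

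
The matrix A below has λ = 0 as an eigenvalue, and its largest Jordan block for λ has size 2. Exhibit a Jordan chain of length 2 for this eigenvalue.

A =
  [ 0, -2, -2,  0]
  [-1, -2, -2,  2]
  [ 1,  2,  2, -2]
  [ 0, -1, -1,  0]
A Jordan chain for λ = 0 of length 2:
v_1 = (0, -1, 1, 0)ᵀ
v_2 = (1, 0, 0, 0)ᵀ

Let N = A − (0)·I. We want v_2 with N^2 v_2 = 0 but N^1 v_2 ≠ 0; then v_{j-1} := N · v_j for j = 2, …, 2.

Pick v_2 = (1, 0, 0, 0)ᵀ.
Then v_1 = N · v_2 = (0, -1, 1, 0)ᵀ.

Sanity check: (A − (0)·I) v_1 = (0, 0, 0, 0)ᵀ = 0. ✓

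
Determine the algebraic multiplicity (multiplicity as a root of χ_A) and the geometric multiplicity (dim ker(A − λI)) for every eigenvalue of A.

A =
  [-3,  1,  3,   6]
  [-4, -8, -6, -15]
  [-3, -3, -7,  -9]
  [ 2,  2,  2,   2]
λ = -4: alg = 4, geom = 2

Step 1 — factor the characteristic polynomial to read off the algebraic multiplicities:
  χ_A(x) = (x + 4)^4

Step 2 — compute geometric multiplicities via the rank-nullity identity g(λ) = n − rank(A − λI):
  rank(A − (-4)·I) = 2, so dim ker(A − (-4)·I) = n − 2 = 2

Summary:
  λ = -4: algebraic multiplicity = 4, geometric multiplicity = 2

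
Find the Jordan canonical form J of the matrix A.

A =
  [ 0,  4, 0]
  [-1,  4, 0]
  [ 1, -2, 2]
J_2(2) ⊕ J_1(2)

The characteristic polynomial is
  det(x·I − A) = x^3 - 6*x^2 + 12*x - 8 = (x - 2)^3

Eigenvalues and multiplicities (the geometric multiplicity of λ is n − rank(A − λI), which equals the number of Jordan blocks for λ):
  λ = 2: algebraic multiplicity = 3, geometric multiplicity = 2

Determining the block sizes for each eigenvalue:
  λ = 2: 2 blocks summing to 3 forces exactly one block of size 2 and the rest size 1 → block sizes [2, 1]

Assembling the blocks gives a Jordan form
J =
  [2, 1, 0]
  [0, 2, 0]
  [0, 0, 2]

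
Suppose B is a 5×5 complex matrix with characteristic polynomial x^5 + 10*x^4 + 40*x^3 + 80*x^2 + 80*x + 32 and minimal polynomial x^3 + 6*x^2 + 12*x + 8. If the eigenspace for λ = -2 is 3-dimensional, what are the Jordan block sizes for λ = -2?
Block sizes for λ = -2: [3, 1, 1]

Step 1 — from the characteristic polynomial, algebraic multiplicity of λ = -2 is 5. From dim ker(B − (-2)·I) = 3, there are exactly 3 Jordan blocks for λ = -2.
Step 2 — from the minimal polynomial, the factor (x + 2)^3 tells us the largest block for λ = -2 has size 3.
Step 3 — with total size 5, 3 blocks, and largest block 3, the block sizes (in nonincreasing order) are [3, 1, 1].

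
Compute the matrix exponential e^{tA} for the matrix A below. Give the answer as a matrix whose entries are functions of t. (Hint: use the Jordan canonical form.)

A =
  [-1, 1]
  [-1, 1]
e^{tA} =
  [1 - t, t]
  [-t, t + 1]

Strategy: write A = P · J · P⁻¹ where J is a Jordan canonical form, so e^{tA} = P · e^{tJ} · P⁻¹, and e^{tJ} can be computed block-by-block.

A has Jordan form
J =
  [0, 1]
  [0, 0]
(up to reordering of blocks).

Per-block formulas:
  For a 2×2 Jordan block J_2(0): exp(t · J_2(0)) = e^(0t)·(I + t·N), where N is the 2×2 nilpotent shift.

After assembling e^{tJ} and conjugating by P, we get:

e^{tA} =
  [1 - t, t]
  [-t, t + 1]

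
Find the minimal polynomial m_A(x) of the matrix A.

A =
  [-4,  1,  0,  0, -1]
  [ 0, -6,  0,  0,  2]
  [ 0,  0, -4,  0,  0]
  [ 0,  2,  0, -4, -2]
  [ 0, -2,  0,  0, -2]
x^2 + 8*x + 16

The characteristic polynomial is χ_A(x) = (x + 4)^5, so the eigenvalues are known. The minimal polynomial is
  m_A(x) = Π_λ (x − λ)^{k_λ}
where k_λ is the size of the *largest* Jordan block for λ (equivalently, the smallest k with (A − λI)^k v = 0 for every generalised eigenvector v of λ).

  λ = -4: largest Jordan block has size 2, contributing (x + 4)^2

So m_A(x) = (x + 4)^2 = x^2 + 8*x + 16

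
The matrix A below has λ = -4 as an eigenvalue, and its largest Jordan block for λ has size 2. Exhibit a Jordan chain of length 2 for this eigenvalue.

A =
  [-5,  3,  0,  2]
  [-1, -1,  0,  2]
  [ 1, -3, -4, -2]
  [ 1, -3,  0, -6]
A Jordan chain for λ = -4 of length 2:
v_1 = (-1, -1, 1, 1)ᵀ
v_2 = (1, 0, 0, 0)ᵀ

Let N = A − (-4)·I. We want v_2 with N^2 v_2 = 0 but N^1 v_2 ≠ 0; then v_{j-1} := N · v_j for j = 2, …, 2.

Pick v_2 = (1, 0, 0, 0)ᵀ.
Then v_1 = N · v_2 = (-1, -1, 1, 1)ᵀ.

Sanity check: (A − (-4)·I) v_1 = (0, 0, 0, 0)ᵀ = 0. ✓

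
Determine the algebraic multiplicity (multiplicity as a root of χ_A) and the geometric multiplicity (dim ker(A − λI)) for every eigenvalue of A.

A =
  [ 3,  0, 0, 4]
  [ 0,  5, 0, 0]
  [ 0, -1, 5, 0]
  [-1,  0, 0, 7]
λ = 5: alg = 4, geom = 2

Step 1 — factor the characteristic polynomial to read off the algebraic multiplicities:
  χ_A(x) = (x - 5)^4

Step 2 — compute geometric multiplicities via the rank-nullity identity g(λ) = n − rank(A − λI):
  rank(A − (5)·I) = 2, so dim ker(A − (5)·I) = n − 2 = 2

Summary:
  λ = 5: algebraic multiplicity = 4, geometric multiplicity = 2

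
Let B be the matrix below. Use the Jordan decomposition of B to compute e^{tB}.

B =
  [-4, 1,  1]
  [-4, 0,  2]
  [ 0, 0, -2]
e^{tB} =
  [-2*t*exp(-2*t) + exp(-2*t), t*exp(-2*t), t*exp(-2*t)]
  [-4*t*exp(-2*t), 2*t*exp(-2*t) + exp(-2*t), 2*t*exp(-2*t)]
  [0, 0, exp(-2*t)]

Strategy: write B = P · J · P⁻¹ where J is a Jordan canonical form, so e^{tB} = P · e^{tJ} · P⁻¹, and e^{tJ} can be computed block-by-block.

B has Jordan form
J =
  [-2,  1,  0]
  [ 0, -2,  0]
  [ 0,  0, -2]
(up to reordering of blocks).

Per-block formulas:
  For a 2×2 Jordan block J_2(-2): exp(t · J_2(-2)) = e^(-2t)·(I + t·N), where N is the 2×2 nilpotent shift.
  For a 1×1 block at λ = -2: exp(t · [-2]) = [e^(-2t)].

After assembling e^{tJ} and conjugating by P, we get:

e^{tB} =
  [-2*t*exp(-2*t) + exp(-2*t), t*exp(-2*t), t*exp(-2*t)]
  [-4*t*exp(-2*t), 2*t*exp(-2*t) + exp(-2*t), 2*t*exp(-2*t)]
  [0, 0, exp(-2*t)]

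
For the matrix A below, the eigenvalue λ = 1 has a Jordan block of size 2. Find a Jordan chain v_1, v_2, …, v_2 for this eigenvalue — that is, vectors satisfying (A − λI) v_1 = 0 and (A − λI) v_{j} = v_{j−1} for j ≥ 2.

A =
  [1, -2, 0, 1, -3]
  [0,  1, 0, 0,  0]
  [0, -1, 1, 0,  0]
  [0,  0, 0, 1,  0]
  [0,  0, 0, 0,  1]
A Jordan chain for λ = 1 of length 2:
v_1 = (-2, 0, -1, 0, 0)ᵀ
v_2 = (0, 1, 0, 0, 0)ᵀ

Let N = A − (1)·I. We want v_2 with N^2 v_2 = 0 but N^1 v_2 ≠ 0; then v_{j-1} := N · v_j for j = 2, …, 2.

Pick v_2 = (0, 1, 0, 0, 0)ᵀ.
Then v_1 = N · v_2 = (-2, 0, -1, 0, 0)ᵀ.

Sanity check: (A − (1)·I) v_1 = (0, 0, 0, 0, 0)ᵀ = 0. ✓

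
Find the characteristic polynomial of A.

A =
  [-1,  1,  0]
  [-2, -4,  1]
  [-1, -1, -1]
x^3 + 6*x^2 + 12*x + 8

Expanding det(x·I − A) (e.g. by cofactor expansion or by noting that A is similar to its Jordan form J, which has the same characteristic polynomial as A) gives
  χ_A(x) = x^3 + 6*x^2 + 12*x + 8
which factors as (x + 2)^3. The eigenvalues (with algebraic multiplicities) are λ = -2 with multiplicity 3.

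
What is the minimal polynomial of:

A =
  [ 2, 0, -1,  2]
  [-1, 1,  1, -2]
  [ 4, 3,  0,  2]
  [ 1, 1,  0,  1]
x^3 - 3*x^2 + 3*x - 1

The characteristic polynomial is χ_A(x) = (x - 1)^4, so the eigenvalues are known. The minimal polynomial is
  m_A(x) = Π_λ (x − λ)^{k_λ}
where k_λ is the size of the *largest* Jordan block for λ (equivalently, the smallest k with (A − λI)^k v = 0 for every generalised eigenvector v of λ).

  λ = 1: largest Jordan block has size 3, contributing (x − 1)^3

So m_A(x) = (x - 1)^3 = x^3 - 3*x^2 + 3*x - 1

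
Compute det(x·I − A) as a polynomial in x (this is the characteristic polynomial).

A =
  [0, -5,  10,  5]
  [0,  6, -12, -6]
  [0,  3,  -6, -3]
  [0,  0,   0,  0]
x^4

Expanding det(x·I − A) (e.g. by cofactor expansion or by noting that A is similar to its Jordan form J, which has the same characteristic polynomial as A) gives
  χ_A(x) = x^4
which factors as x^4. The eigenvalues (with algebraic multiplicities) are λ = 0 with multiplicity 4.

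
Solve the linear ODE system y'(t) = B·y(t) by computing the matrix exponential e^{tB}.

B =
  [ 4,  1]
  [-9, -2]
e^{tB} =
  [3*t*exp(t) + exp(t), t*exp(t)]
  [-9*t*exp(t), -3*t*exp(t) + exp(t)]

Strategy: write B = P · J · P⁻¹ where J is a Jordan canonical form, so e^{tB} = P · e^{tJ} · P⁻¹, and e^{tJ} can be computed block-by-block.

B has Jordan form
J =
  [1, 1]
  [0, 1]
(up to reordering of blocks).

Per-block formulas:
  For a 2×2 Jordan block J_2(1): exp(t · J_2(1)) = e^(1t)·(I + t·N), where N is the 2×2 nilpotent shift.

After assembling e^{tJ} and conjugating by P, we get:

e^{tB} =
  [3*t*exp(t) + exp(t), t*exp(t)]
  [-9*t*exp(t), -3*t*exp(t) + exp(t)]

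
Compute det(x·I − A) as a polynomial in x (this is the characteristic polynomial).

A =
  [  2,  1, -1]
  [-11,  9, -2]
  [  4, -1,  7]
x^3 - 18*x^2 + 108*x - 216

Expanding det(x·I − A) (e.g. by cofactor expansion or by noting that A is similar to its Jordan form J, which has the same characteristic polynomial as A) gives
  χ_A(x) = x^3 - 18*x^2 + 108*x - 216
which factors as (x - 6)^3. The eigenvalues (with algebraic multiplicities) are λ = 6 with multiplicity 3.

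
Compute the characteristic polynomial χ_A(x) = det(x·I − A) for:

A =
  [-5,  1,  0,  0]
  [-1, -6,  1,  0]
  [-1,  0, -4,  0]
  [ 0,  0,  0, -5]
x^4 + 20*x^3 + 150*x^2 + 500*x + 625

Expanding det(x·I − A) (e.g. by cofactor expansion or by noting that A is similar to its Jordan form J, which has the same characteristic polynomial as A) gives
  χ_A(x) = x^4 + 20*x^3 + 150*x^2 + 500*x + 625
which factors as (x + 5)^4. The eigenvalues (with algebraic multiplicities) are λ = -5 with multiplicity 4.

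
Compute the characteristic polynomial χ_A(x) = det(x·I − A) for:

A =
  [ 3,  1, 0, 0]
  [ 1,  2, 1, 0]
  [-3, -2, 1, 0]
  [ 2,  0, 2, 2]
x^4 - 8*x^3 + 24*x^2 - 32*x + 16

Expanding det(x·I − A) (e.g. by cofactor expansion or by noting that A is similar to its Jordan form J, which has the same characteristic polynomial as A) gives
  χ_A(x) = x^4 - 8*x^3 + 24*x^2 - 32*x + 16
which factors as (x - 2)^4. The eigenvalues (with algebraic multiplicities) are λ = 2 with multiplicity 4.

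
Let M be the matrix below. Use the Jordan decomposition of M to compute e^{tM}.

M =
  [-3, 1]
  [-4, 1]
e^{tM} =
  [-2*t*exp(-t) + exp(-t), t*exp(-t)]
  [-4*t*exp(-t), 2*t*exp(-t) + exp(-t)]

Strategy: write M = P · J · P⁻¹ where J is a Jordan canonical form, so e^{tM} = P · e^{tJ} · P⁻¹, and e^{tJ} can be computed block-by-block.

M has Jordan form
J =
  [-1,  1]
  [ 0, -1]
(up to reordering of blocks).

Per-block formulas:
  For a 2×2 Jordan block J_2(-1): exp(t · J_2(-1)) = e^(-1t)·(I + t·N), where N is the 2×2 nilpotent shift.

After assembling e^{tJ} and conjugating by P, we get:

e^{tM} =
  [-2*t*exp(-t) + exp(-t), t*exp(-t)]
  [-4*t*exp(-t), 2*t*exp(-t) + exp(-t)]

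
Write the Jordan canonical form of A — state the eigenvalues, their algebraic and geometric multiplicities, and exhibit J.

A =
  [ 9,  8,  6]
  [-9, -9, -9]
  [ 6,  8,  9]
J_2(3) ⊕ J_1(3)

The characteristic polynomial is
  det(x·I − A) = x^3 - 9*x^2 + 27*x - 27 = (x - 3)^3

Eigenvalues and multiplicities (the geometric multiplicity of λ is n − rank(A − λI), which equals the number of Jordan blocks for λ):
  λ = 3: algebraic multiplicity = 3, geometric multiplicity = 2

Determining the block sizes for each eigenvalue:
  λ = 3: 2 blocks summing to 3 forces exactly one block of size 2 and the rest size 1 → block sizes [2, 1]

Assembling the blocks gives a Jordan form
J =
  [3, 1, 0]
  [0, 3, 0]
  [0, 0, 3]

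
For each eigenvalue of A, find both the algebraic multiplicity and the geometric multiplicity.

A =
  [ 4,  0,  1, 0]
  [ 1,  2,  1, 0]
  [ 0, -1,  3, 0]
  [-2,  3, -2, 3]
λ = 3: alg = 4, geom = 2

Step 1 — factor the characteristic polynomial to read off the algebraic multiplicities:
  χ_A(x) = (x - 3)^4

Step 2 — compute geometric multiplicities via the rank-nullity identity g(λ) = n − rank(A − λI):
  rank(A − (3)·I) = 2, so dim ker(A − (3)·I) = n − 2 = 2

Summary:
  λ = 3: algebraic multiplicity = 4, geometric multiplicity = 2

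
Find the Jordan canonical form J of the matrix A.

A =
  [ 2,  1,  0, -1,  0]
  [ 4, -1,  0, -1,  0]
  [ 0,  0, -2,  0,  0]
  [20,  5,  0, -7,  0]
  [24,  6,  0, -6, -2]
J_2(-2) ⊕ J_1(-2) ⊕ J_1(-2) ⊕ J_1(-2)

The characteristic polynomial is
  det(x·I − A) = x^5 + 10*x^4 + 40*x^3 + 80*x^2 + 80*x + 32 = (x + 2)^5

Eigenvalues and multiplicities (the geometric multiplicity of λ is n − rank(A − λI), which equals the number of Jordan blocks for λ):
  λ = -2: algebraic multiplicity = 5, geometric multiplicity = 4

Determining the block sizes for each eigenvalue:
  λ = -2: 4 blocks summing to 5 forces exactly one block of size 2 and the rest size 1 → block sizes [2, 1, 1, 1]

Assembling the blocks gives a Jordan form
J =
  [-2,  1,  0,  0,  0]
  [ 0, -2,  0,  0,  0]
  [ 0,  0, -2,  0,  0]
  [ 0,  0,  0, -2,  0]
  [ 0,  0,  0,  0, -2]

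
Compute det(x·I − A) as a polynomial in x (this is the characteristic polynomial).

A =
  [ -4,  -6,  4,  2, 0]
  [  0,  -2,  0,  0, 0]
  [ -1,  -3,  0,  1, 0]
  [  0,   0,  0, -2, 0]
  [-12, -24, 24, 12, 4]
x^5 + 4*x^4 - 8*x^3 - 64*x^2 - 112*x - 64

Expanding det(x·I − A) (e.g. by cofactor expansion or by noting that A is similar to its Jordan form J, which has the same characteristic polynomial as A) gives
  χ_A(x) = x^5 + 4*x^4 - 8*x^3 - 64*x^2 - 112*x - 64
which factors as (x - 4)*(x + 2)^4. The eigenvalues (with algebraic multiplicities) are λ = -2 with multiplicity 4, λ = 4 with multiplicity 1.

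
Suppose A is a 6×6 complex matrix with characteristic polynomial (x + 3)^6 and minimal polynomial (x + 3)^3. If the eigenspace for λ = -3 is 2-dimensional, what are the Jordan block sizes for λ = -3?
Block sizes for λ = -3: [3, 3]

Step 1 — from the characteristic polynomial, algebraic multiplicity of λ = -3 is 6. From dim ker(A − (-3)·I) = 2, there are exactly 2 Jordan blocks for λ = -3.
Step 2 — from the minimal polynomial, the factor (x + 3)^3 tells us the largest block for λ = -3 has size 3.
Step 3 — with total size 6, 2 blocks, and largest block 3, the block sizes (in nonincreasing order) are [3, 3].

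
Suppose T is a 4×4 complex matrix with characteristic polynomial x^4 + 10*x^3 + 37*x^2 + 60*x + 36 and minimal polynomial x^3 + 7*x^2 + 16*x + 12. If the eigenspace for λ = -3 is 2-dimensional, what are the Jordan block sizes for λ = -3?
Block sizes for λ = -3: [1, 1]

Step 1 — from the characteristic polynomial, algebraic multiplicity of λ = -3 is 2. From dim ker(T − (-3)·I) = 2, there are exactly 2 Jordan blocks for λ = -3.
Step 2 — from the minimal polynomial, the factor (x + 3) tells us the largest block for λ = -3 has size 1.
Step 3 — with total size 2, 2 blocks, and largest block 1, the block sizes (in nonincreasing order) are [1, 1].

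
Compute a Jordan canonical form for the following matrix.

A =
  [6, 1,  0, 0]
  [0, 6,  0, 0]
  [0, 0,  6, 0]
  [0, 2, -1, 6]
J_2(6) ⊕ J_2(6)

The characteristic polynomial is
  det(x·I − A) = x^4 - 24*x^3 + 216*x^2 - 864*x + 1296 = (x - 6)^4

Eigenvalues and multiplicities (the geometric multiplicity of λ is n − rank(A − λI), which equals the number of Jordan blocks for λ):
  λ = 6: algebraic multiplicity = 4, geometric multiplicity = 2

Determining the block sizes for each eigenvalue:
  λ = 6: with am = 4 and gm = 2, the partition is not yet determined (e.g. several partitions of 4 into 2 parts exist). Let N = A − (6)·I. Computing rank(N^1) = 2, rank(N^2) = 0; the number of blocks of size ≥ j is rank(N^{j−1}) − rank(N^j), giving [2, 2]. So we have 2 block(s) of size 2 → block sizes [2, 2]

Assembling the blocks gives a Jordan form
J =
  [6, 1, 0, 0]
  [0, 6, 0, 0]
  [0, 0, 6, 1]
  [0, 0, 0, 6]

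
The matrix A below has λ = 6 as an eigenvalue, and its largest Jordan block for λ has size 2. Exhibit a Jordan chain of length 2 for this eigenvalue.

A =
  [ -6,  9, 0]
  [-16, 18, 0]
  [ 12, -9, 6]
A Jordan chain for λ = 6 of length 2:
v_1 = (-12, -16, 12)ᵀ
v_2 = (1, 0, 0)ᵀ

Let N = A − (6)·I. We want v_2 with N^2 v_2 = 0 but N^1 v_2 ≠ 0; then v_{j-1} := N · v_j for j = 2, …, 2.

Pick v_2 = (1, 0, 0)ᵀ.
Then v_1 = N · v_2 = (-12, -16, 12)ᵀ.

Sanity check: (A − (6)·I) v_1 = (0, 0, 0)ᵀ = 0. ✓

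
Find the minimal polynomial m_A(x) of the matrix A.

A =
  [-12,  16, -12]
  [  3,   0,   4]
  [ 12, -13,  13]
x^3 - x^2 - 8*x + 12

The characteristic polynomial is χ_A(x) = (x - 2)^2*(x + 3), so the eigenvalues are known. The minimal polynomial is
  m_A(x) = Π_λ (x − λ)^{k_λ}
where k_λ is the size of the *largest* Jordan block for λ (equivalently, the smallest k with (A − λI)^k v = 0 for every generalised eigenvector v of λ).

  λ = -3: largest Jordan block has size 1, contributing (x + 3)
  λ = 2: largest Jordan block has size 2, contributing (x − 2)^2

So m_A(x) = (x - 2)^2*(x + 3) = x^3 - x^2 - 8*x + 12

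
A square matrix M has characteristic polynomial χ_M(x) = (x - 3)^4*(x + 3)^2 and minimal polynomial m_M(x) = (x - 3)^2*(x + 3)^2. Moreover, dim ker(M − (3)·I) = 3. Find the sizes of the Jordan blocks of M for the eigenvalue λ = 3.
Block sizes for λ = 3: [2, 1, 1]

Step 1 — from the characteristic polynomial, algebraic multiplicity of λ = 3 is 4. From dim ker(M − (3)·I) = 3, there are exactly 3 Jordan blocks for λ = 3.
Step 2 — from the minimal polynomial, the factor (x − 3)^2 tells us the largest block for λ = 3 has size 2.
Step 3 — with total size 4, 3 blocks, and largest block 2, the block sizes (in nonincreasing order) are [2, 1, 1].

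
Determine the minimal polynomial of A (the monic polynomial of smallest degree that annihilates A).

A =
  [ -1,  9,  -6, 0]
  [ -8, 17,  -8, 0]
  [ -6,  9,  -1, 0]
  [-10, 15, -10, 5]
x^2 - 10*x + 25

The characteristic polynomial is χ_A(x) = (x - 5)^4, so the eigenvalues are known. The minimal polynomial is
  m_A(x) = Π_λ (x − λ)^{k_λ}
where k_λ is the size of the *largest* Jordan block for λ (equivalently, the smallest k with (A − λI)^k v = 0 for every generalised eigenvector v of λ).

  λ = 5: largest Jordan block has size 2, contributing (x − 5)^2

So m_A(x) = (x - 5)^2 = x^2 - 10*x + 25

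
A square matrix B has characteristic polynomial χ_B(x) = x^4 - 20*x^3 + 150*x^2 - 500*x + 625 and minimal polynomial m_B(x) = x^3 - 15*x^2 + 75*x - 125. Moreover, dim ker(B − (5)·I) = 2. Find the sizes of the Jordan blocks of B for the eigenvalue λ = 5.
Block sizes for λ = 5: [3, 1]

Step 1 — from the characteristic polynomial, algebraic multiplicity of λ = 5 is 4. From dim ker(B − (5)·I) = 2, there are exactly 2 Jordan blocks for λ = 5.
Step 2 — from the minimal polynomial, the factor (x − 5)^3 tells us the largest block for λ = 5 has size 3.
Step 3 — with total size 4, 2 blocks, and largest block 3, the block sizes (in nonincreasing order) are [3, 1].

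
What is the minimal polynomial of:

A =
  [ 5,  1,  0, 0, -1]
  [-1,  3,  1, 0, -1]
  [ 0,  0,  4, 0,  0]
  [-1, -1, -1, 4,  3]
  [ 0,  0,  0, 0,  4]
x^3 - 12*x^2 + 48*x - 64

The characteristic polynomial is χ_A(x) = (x - 4)^5, so the eigenvalues are known. The minimal polynomial is
  m_A(x) = Π_λ (x − λ)^{k_λ}
where k_λ is the size of the *largest* Jordan block for λ (equivalently, the smallest k with (A − λI)^k v = 0 for every generalised eigenvector v of λ).

  λ = 4: largest Jordan block has size 3, contributing (x − 4)^3

So m_A(x) = (x - 4)^3 = x^3 - 12*x^2 + 48*x - 64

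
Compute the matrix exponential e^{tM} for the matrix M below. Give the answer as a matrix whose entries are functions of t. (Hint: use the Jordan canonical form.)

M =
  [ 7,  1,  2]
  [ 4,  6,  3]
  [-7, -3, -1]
e^{tM} =
  [-t^2*exp(4*t)/2 + 3*t*exp(4*t) + exp(4*t), -t^2*exp(4*t)/2 + t*exp(4*t), -t^2*exp(4*t)/2 + 2*t*exp(4*t)]
  [-t^2*exp(4*t)/2 + 4*t*exp(4*t), -t^2*exp(4*t)/2 + 2*t*exp(4*t) + exp(4*t), -t^2*exp(4*t)/2 + 3*t*exp(4*t)]
  [t^2*exp(4*t) - 7*t*exp(4*t), t^2*exp(4*t) - 3*t*exp(4*t), t^2*exp(4*t) - 5*t*exp(4*t) + exp(4*t)]

Strategy: write M = P · J · P⁻¹ where J is a Jordan canonical form, so e^{tM} = P · e^{tJ} · P⁻¹, and e^{tJ} can be computed block-by-block.

M has Jordan form
J =
  [4, 1, 0]
  [0, 4, 1]
  [0, 0, 4]
(up to reordering of blocks).

Per-block formulas:
  For a 3×3 Jordan block J_3(4): exp(t · J_3(4)) = e^(4t)·(I + t·N + (t^2/2)·N^2), where N is the 3×3 nilpotent shift.

After assembling e^{tJ} and conjugating by P, we get:

e^{tM} =
  [-t^2*exp(4*t)/2 + 3*t*exp(4*t) + exp(4*t), -t^2*exp(4*t)/2 + t*exp(4*t), -t^2*exp(4*t)/2 + 2*t*exp(4*t)]
  [-t^2*exp(4*t)/2 + 4*t*exp(4*t), -t^2*exp(4*t)/2 + 2*t*exp(4*t) + exp(4*t), -t^2*exp(4*t)/2 + 3*t*exp(4*t)]
  [t^2*exp(4*t) - 7*t*exp(4*t), t^2*exp(4*t) - 3*t*exp(4*t), t^2*exp(4*t) - 5*t*exp(4*t) + exp(4*t)]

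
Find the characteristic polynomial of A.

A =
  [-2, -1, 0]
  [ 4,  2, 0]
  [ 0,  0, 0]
x^3

Expanding det(x·I − A) (e.g. by cofactor expansion or by noting that A is similar to its Jordan form J, which has the same characteristic polynomial as A) gives
  χ_A(x) = x^3
which factors as x^3. The eigenvalues (with algebraic multiplicities) are λ = 0 with multiplicity 3.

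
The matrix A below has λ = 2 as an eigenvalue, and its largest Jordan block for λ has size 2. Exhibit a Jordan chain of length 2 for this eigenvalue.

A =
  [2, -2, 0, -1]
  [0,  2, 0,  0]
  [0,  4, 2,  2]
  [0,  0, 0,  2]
A Jordan chain for λ = 2 of length 2:
v_1 = (-2, 0, 4, 0)ᵀ
v_2 = (0, 1, 0, 0)ᵀ

Let N = A − (2)·I. We want v_2 with N^2 v_2 = 0 but N^1 v_2 ≠ 0; then v_{j-1} := N · v_j for j = 2, …, 2.

Pick v_2 = (0, 1, 0, 0)ᵀ.
Then v_1 = N · v_2 = (-2, 0, 4, 0)ᵀ.

Sanity check: (A − (2)·I) v_1 = (0, 0, 0, 0)ᵀ = 0. ✓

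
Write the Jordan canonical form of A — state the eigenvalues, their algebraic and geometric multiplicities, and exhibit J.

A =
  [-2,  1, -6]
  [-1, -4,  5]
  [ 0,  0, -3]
J_3(-3)

The characteristic polynomial is
  det(x·I − A) = x^3 + 9*x^2 + 27*x + 27 = (x + 3)^3

Eigenvalues and multiplicities (the geometric multiplicity of λ is n − rank(A − λI), which equals the number of Jordan blocks for λ):
  λ = -3: algebraic multiplicity = 3, geometric multiplicity = 1

Determining the block sizes for each eigenvalue:
  λ = -3: one block (gm = 1), so the single block has size am = 3 → block sizes [3]

Assembling the blocks gives a Jordan form
J =
  [-3,  1,  0]
  [ 0, -3,  1]
  [ 0,  0, -3]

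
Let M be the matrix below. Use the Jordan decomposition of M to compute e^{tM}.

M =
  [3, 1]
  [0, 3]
e^{tM} =
  [exp(3*t), t*exp(3*t)]
  [0, exp(3*t)]

Strategy: write M = P · J · P⁻¹ where J is a Jordan canonical form, so e^{tM} = P · e^{tJ} · P⁻¹, and e^{tJ} can be computed block-by-block.

M has Jordan form
J =
  [3, 1]
  [0, 3]
(up to reordering of blocks).

Per-block formulas:
  For a 2×2 Jordan block J_2(3): exp(t · J_2(3)) = e^(3t)·(I + t·N), where N is the 2×2 nilpotent shift.

After assembling e^{tJ} and conjugating by P, we get:

e^{tM} =
  [exp(3*t), t*exp(3*t)]
  [0, exp(3*t)]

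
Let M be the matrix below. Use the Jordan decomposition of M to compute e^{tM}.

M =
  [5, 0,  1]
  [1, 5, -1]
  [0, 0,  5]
e^{tM} =
  [exp(5*t), 0, t*exp(5*t)]
  [t*exp(5*t), exp(5*t), t^2*exp(5*t)/2 - t*exp(5*t)]
  [0, 0, exp(5*t)]

Strategy: write M = P · J · P⁻¹ where J is a Jordan canonical form, so e^{tM} = P · e^{tJ} · P⁻¹, and e^{tJ} can be computed block-by-block.

M has Jordan form
J =
  [5, 1, 0]
  [0, 5, 1]
  [0, 0, 5]
(up to reordering of blocks).

Per-block formulas:
  For a 3×3 Jordan block J_3(5): exp(t · J_3(5)) = e^(5t)·(I + t·N + (t^2/2)·N^2), where N is the 3×3 nilpotent shift.

After assembling e^{tJ} and conjugating by P, we get:

e^{tM} =
  [exp(5*t), 0, t*exp(5*t)]
  [t*exp(5*t), exp(5*t), t^2*exp(5*t)/2 - t*exp(5*t)]
  [0, 0, exp(5*t)]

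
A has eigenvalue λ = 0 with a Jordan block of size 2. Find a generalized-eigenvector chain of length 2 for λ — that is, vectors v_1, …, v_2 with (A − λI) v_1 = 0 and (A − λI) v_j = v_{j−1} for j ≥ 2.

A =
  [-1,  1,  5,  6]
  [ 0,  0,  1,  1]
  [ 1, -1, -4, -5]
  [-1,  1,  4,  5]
A Jordan chain for λ = 0 of length 2:
v_1 = (-1, 0, 1, -1)ᵀ
v_2 = (1, 0, 0, 0)ᵀ

Let N = A − (0)·I. We want v_2 with N^2 v_2 = 0 but N^1 v_2 ≠ 0; then v_{j-1} := N · v_j for j = 2, …, 2.

Pick v_2 = (1, 0, 0, 0)ᵀ.
Then v_1 = N · v_2 = (-1, 0, 1, -1)ᵀ.

Sanity check: (A − (0)·I) v_1 = (0, 0, 0, 0)ᵀ = 0. ✓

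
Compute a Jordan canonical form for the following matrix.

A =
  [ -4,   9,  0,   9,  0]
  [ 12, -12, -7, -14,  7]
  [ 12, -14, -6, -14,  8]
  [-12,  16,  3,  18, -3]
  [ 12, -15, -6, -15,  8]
J_1(-4) ⊕ J_3(2) ⊕ J_1(2)

The characteristic polynomial is
  det(x·I − A) = x^5 - 4*x^4 - 8*x^3 + 64*x^2 - 112*x + 64 = (x - 2)^4*(x + 4)

Eigenvalues and multiplicities (the geometric multiplicity of λ is n − rank(A − λI), which equals the number of Jordan blocks for λ):
  λ = -4: algebraic multiplicity = 1, geometric multiplicity = 1
  λ = 2: algebraic multiplicity = 4, geometric multiplicity = 2

Determining the block sizes for each eigenvalue:
  λ = -4: one block (gm = 1), so the single block has size am = 1 → block sizes [1]
  λ = 2: with am = 4 and gm = 2, the partition is not yet determined (e.g. several partitions of 4 into 2 parts exist). Let N = A − (2)·I. Computing rank(N^1) = 3, rank(N^2) = 2, rank(N^3) = 1; the number of blocks of size ≥ j is rank(N^{j−1}) − rank(N^j), giving [2, 1, 1]. So we have 1 block(s) of size 3, 1 block(s) of size 1 → block sizes [3, 1]

Assembling the blocks gives a Jordan form
J =
  [-4, 0, 0, 0, 0]
  [ 0, 2, 1, 0, 0]
  [ 0, 0, 2, 1, 0]
  [ 0, 0, 0, 2, 0]
  [ 0, 0, 0, 0, 2]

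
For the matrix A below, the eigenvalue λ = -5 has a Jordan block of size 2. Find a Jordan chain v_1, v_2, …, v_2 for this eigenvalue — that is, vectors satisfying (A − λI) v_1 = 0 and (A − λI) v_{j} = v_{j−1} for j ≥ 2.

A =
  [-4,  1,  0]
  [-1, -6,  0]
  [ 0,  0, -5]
A Jordan chain for λ = -5 of length 2:
v_1 = (1, -1, 0)ᵀ
v_2 = (1, 0, 0)ᵀ

Let N = A − (-5)·I. We want v_2 with N^2 v_2 = 0 but N^1 v_2 ≠ 0; then v_{j-1} := N · v_j for j = 2, …, 2.

Pick v_2 = (1, 0, 0)ᵀ.
Then v_1 = N · v_2 = (1, -1, 0)ᵀ.

Sanity check: (A − (-5)·I) v_1 = (0, 0, 0)ᵀ = 0. ✓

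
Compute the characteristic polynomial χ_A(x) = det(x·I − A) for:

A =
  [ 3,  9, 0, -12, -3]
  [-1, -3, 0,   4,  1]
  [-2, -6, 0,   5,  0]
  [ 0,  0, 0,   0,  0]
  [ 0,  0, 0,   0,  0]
x^5

Expanding det(x·I − A) (e.g. by cofactor expansion or by noting that A is similar to its Jordan form J, which has the same characteristic polynomial as A) gives
  χ_A(x) = x^5
which factors as x^5. The eigenvalues (with algebraic multiplicities) are λ = 0 with multiplicity 5.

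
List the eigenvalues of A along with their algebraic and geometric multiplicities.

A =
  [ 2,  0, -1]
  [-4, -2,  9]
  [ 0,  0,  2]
λ = -2: alg = 1, geom = 1; λ = 2: alg = 2, geom = 1

Step 1 — factor the characteristic polynomial to read off the algebraic multiplicities:
  χ_A(x) = (x - 2)^2*(x + 2)

Step 2 — compute geometric multiplicities via the rank-nullity identity g(λ) = n − rank(A − λI):
  rank(A − (-2)·I) = 2, so dim ker(A − (-2)·I) = n − 2 = 1
  rank(A − (2)·I) = 2, so dim ker(A − (2)·I) = n − 2 = 1

Summary:
  λ = -2: algebraic multiplicity = 1, geometric multiplicity = 1
  λ = 2: algebraic multiplicity = 2, geometric multiplicity = 1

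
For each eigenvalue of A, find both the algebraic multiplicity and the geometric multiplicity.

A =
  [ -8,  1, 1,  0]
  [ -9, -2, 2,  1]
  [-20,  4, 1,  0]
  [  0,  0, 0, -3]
λ = -3: alg = 4, geom = 2

Step 1 — factor the characteristic polynomial to read off the algebraic multiplicities:
  χ_A(x) = (x + 3)^4

Step 2 — compute geometric multiplicities via the rank-nullity identity g(λ) = n − rank(A − λI):
  rank(A − (-3)·I) = 2, so dim ker(A − (-3)·I) = n − 2 = 2

Summary:
  λ = -3: algebraic multiplicity = 4, geometric multiplicity = 2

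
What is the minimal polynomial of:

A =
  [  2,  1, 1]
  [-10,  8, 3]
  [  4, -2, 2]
x^3 - 12*x^2 + 48*x - 64

The characteristic polynomial is χ_A(x) = (x - 4)^3, so the eigenvalues are known. The minimal polynomial is
  m_A(x) = Π_λ (x − λ)^{k_λ}
where k_λ is the size of the *largest* Jordan block for λ (equivalently, the smallest k with (A − λI)^k v = 0 for every generalised eigenvector v of λ).

  λ = 4: largest Jordan block has size 3, contributing (x − 4)^3

So m_A(x) = (x - 4)^3 = x^3 - 12*x^2 + 48*x - 64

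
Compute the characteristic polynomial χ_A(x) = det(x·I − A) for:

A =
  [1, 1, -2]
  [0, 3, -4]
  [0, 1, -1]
x^3 - 3*x^2 + 3*x - 1

Expanding det(x·I − A) (e.g. by cofactor expansion or by noting that A is similar to its Jordan form J, which has the same characteristic polynomial as A) gives
  χ_A(x) = x^3 - 3*x^2 + 3*x - 1
which factors as (x - 1)^3. The eigenvalues (with algebraic multiplicities) are λ = 1 with multiplicity 3.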